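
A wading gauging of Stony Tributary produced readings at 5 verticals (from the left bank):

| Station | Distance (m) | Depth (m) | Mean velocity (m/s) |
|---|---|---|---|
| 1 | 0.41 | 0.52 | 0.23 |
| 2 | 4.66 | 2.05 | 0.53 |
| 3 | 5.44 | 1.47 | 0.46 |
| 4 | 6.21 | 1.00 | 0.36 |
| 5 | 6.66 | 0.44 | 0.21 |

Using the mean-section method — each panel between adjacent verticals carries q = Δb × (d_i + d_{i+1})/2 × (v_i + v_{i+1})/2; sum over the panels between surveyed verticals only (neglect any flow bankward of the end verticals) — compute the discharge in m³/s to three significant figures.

3.24 m³/s

Panel 1-2: Δb = 4.25 m, d̄ = (0.52+2.05)/2 = 1.285, v̄ = (0.23+0.53)/2 = 0.38 → q = 4.25×1.285×0.38 = 2.075 m³/s
Panel 2-3: Δb = 0.78 m, d̄ = (2.05+1.47)/2 = 1.76, v̄ = (0.53+0.46)/2 = 0.495 → q = 0.78×1.76×0.495 = 0.6795 m³/s
Panel 3-4: Δb = 0.77 m, d̄ = (1.47+1.00)/2 = 1.235, v̄ = (0.46+0.36)/2 = 0.41 → q = 0.77×1.235×0.41 = 0.3899 m³/s
Panel 4-5: Δb = 0.45 m, d̄ = (1.00+0.44)/2 = 0.72, v̄ = (0.36+0.21)/2 = 0.285 → q = 0.45×0.72×0.285 = 0.09234 m³/s
Q = Σ q = 3.237 m³/s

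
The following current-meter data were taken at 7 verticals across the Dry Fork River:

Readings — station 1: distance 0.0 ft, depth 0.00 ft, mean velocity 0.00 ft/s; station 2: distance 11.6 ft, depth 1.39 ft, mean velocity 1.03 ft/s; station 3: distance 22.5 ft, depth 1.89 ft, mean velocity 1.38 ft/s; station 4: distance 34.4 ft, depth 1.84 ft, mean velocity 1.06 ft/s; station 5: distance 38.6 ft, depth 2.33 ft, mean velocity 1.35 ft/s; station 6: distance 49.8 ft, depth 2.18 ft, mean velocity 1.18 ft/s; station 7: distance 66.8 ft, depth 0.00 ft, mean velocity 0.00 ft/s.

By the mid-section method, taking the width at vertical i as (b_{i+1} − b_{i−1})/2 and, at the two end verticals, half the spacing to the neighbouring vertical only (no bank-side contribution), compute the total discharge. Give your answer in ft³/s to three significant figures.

w_2 = (22.5 − 0.0)/2 = 11.25 ft; q_2 = 1.03 × 1.39 × 11.25 = 16.11 ft³/s
w_3 = (34.4 − 11.6)/2 = 11.4 ft; q_3 = 1.38 × 1.89 × 11.4 = 29.73 ft³/s
w_4 = (38.6 − 22.5)/2 = 8.05 ft; q_4 = 1.06 × 1.84 × 8.05 = 15.70 ft³/s
w_5 = (49.8 − 34.4)/2 = 7.7 ft; q_5 = 1.35 × 2.33 × 7.7 = 24.22 ft³/s
w_6 = (66.8 − 38.6)/2 = 14.1 ft; q_6 = 1.18 × 2.18 × 14.1 = 36.27 ft³/s
Stations 1, 7 contribute zero (depth or velocity is 0).
Q = Σ qᵢ = 122.0 ft³/s

122 ft³/s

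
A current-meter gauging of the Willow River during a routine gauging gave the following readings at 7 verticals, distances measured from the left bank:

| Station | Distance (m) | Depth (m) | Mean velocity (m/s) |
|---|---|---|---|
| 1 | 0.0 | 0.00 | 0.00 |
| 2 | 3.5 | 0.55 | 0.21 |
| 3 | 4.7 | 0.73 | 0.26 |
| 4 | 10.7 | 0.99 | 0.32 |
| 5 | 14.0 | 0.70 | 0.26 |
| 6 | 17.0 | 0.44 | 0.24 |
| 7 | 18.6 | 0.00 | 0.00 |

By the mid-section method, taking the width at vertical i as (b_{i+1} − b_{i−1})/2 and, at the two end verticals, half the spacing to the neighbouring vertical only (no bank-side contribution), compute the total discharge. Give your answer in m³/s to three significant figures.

w_2 = (4.7 − 0.0)/2 = 2.35 m; q_2 = 0.21 × 0.55 × 2.35 = 0.2714 m³/s
w_3 = (10.7 − 3.5)/2 = 3.6 m; q_3 = 0.26 × 0.73 × 3.6 = 0.6833 m³/s
w_4 = (14.0 − 4.7)/2 = 4.65 m; q_4 = 0.32 × 0.99 × 4.65 = 1.473 m³/s
w_5 = (17.0 − 10.7)/2 = 3.15 m; q_5 = 0.26 × 0.70 × 3.15 = 0.5733 m³/s
w_6 = (18.6 − 14.0)/2 = 2.3 m; q_6 = 0.24 × 0.44 × 2.3 = 0.2429 m³/s
Stations 1, 7 contribute zero (depth or velocity is 0).
Q = Σ qᵢ = 3.244 m³/s

3.24 m³/s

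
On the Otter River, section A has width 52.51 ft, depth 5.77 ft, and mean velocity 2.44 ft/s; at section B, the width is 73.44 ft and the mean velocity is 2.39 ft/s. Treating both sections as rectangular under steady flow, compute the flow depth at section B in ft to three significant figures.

Q = A₁V₁ = (52.51×5.77) × 2.44 = 739.3 ft³/s
d₂ = Q/(b₂ V₂) = 739.3/(73.44×2.39) = 4.212 ft

4.21 ft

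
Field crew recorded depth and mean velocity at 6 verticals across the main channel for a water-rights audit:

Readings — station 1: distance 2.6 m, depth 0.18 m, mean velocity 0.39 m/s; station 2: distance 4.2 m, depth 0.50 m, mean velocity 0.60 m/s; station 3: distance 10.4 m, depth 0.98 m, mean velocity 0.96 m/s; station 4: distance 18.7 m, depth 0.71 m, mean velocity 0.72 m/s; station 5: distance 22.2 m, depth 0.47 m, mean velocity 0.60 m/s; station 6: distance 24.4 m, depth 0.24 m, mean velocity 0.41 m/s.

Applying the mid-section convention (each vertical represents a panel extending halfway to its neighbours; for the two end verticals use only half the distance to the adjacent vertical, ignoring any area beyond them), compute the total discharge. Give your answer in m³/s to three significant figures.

w_1 = (4.2 − 2.6)/2 = 0.8 m; q_1 = 0.39 × 0.18 × 0.8 = 0.05616 m³/s
w_2 = (10.4 − 2.6)/2 = 3.9 m; q_2 = 0.60 × 0.50 × 3.9 = 1.170 m³/s
w_3 = (18.7 − 4.2)/2 = 7.25 m; q_3 = 0.96 × 0.98 × 7.25 = 6.821 m³/s
w_4 = (22.2 − 10.4)/2 = 5.9 m; q_4 = 0.72 × 0.71 × 5.9 = 3.016 m³/s
w_5 = (24.4 − 18.7)/2 = 2.85 m; q_5 = 0.60 × 0.47 × 2.85 = 0.8037 m³/s
w_6 = (24.4 − 22.2)/2 = 1.1 m; q_6 = 0.41 × 0.24 × 1.1 = 0.1082 m³/s
Q = Σ qᵢ = 11.97 m³/s

12.0 m³/s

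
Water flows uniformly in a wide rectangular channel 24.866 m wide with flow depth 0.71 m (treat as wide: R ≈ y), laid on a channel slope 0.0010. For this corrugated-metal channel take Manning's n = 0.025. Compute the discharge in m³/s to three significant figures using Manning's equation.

A = b·y = 24.866 × 0.71 = 17.65 m²
Wide channel: R ≈ y = 0.71 m
Q = (1/n)·A·R^(2/3)·S^(1/2) = (1/0.025) × 17.65 × 0.7100^(2/3) × 0.0010^(1/2) = 17.77 m³/s

17.8 m³/s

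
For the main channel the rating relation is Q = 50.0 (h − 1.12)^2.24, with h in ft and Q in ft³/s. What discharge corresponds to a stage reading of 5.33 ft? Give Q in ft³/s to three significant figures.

1250 ft³/s

Q = 50.0 × (5.33 − 1.12)^2.24 = 50.0 × 4.21^2.24 = 1251 ft³/s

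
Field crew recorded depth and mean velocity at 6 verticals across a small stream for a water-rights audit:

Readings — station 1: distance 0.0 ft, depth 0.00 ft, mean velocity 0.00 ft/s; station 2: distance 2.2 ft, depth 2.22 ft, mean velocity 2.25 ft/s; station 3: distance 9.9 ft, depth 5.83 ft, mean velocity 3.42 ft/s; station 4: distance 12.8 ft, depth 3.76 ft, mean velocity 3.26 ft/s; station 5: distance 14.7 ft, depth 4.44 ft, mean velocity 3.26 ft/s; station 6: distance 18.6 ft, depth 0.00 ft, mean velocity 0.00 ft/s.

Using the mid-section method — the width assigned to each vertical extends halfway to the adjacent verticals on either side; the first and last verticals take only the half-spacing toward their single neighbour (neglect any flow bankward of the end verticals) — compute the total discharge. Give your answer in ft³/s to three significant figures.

w_2 = (9.9 − 0.0)/2 = 4.95 ft; q_2 = 2.25 × 2.22 × 4.95 = 24.73 ft³/s
w_3 = (12.8 − 2.2)/2 = 5.3 ft; q_3 = 3.42 × 5.83 × 5.3 = 105.7 ft³/s
w_4 = (14.7 − 9.9)/2 = 2.4 ft; q_4 = 3.26 × 3.76 × 2.4 = 29.42 ft³/s
w_5 = (18.6 − 12.8)/2 = 2.9 ft; q_5 = 3.26 × 4.44 × 2.9 = 41.98 ft³/s
Stations 1, 6 contribute zero (depth or velocity is 0).
Q = Σ qᵢ = 201.8 ft³/s

202 ft³/s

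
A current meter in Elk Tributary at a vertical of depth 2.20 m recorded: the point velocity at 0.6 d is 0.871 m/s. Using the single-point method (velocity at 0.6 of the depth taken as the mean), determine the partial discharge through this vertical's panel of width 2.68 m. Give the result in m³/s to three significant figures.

v̄ = v₀.₆ = 0.871 m/s
q = v̄ × d × w = 0.8710 × 2.20 × 2.68 = 5.135 m³/s

5.14 m³/s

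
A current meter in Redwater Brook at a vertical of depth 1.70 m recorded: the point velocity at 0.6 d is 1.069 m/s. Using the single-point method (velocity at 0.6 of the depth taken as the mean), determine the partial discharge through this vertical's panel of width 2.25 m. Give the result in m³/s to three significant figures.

4.09 m³/s

v̄ = v₀.₆ = 1.069 m/s
q = v̄ × d × w = 1.069 × 1.70 × 2.25 = 4.089 m³/s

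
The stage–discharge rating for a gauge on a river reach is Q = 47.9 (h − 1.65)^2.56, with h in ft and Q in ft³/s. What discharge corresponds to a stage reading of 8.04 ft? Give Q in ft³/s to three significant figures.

5530 ft³/s

Q = 47.9 × (8.04 − 1.65)^2.56 = 47.9 × 6.39^2.56 = 5526 ft³/s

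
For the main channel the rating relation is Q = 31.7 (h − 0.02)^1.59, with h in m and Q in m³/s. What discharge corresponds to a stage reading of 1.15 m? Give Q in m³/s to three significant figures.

Q = 31.7 × (1.15 − 0.02)^1.59 = 31.7 × 1.13^1.59 = 38.50 m³/s

38.5 m³/s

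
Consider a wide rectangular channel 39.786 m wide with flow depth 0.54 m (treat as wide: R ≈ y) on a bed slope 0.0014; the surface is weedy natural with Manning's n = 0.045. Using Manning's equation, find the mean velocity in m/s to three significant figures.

A = b·y = 39.786 × 0.54 = 21.48 m²
Wide channel: R ≈ y = 0.54 m
Q = (1/n)·A·R^(2/3)·S^(1/2) = (1/0.045) × 21.48 × 0.5400^(2/3) × 0.0014^(1/2) = 11.85 m³/s
V = Q/A = 11.85/21.48 = 0.5514 m/s

0.551 m/s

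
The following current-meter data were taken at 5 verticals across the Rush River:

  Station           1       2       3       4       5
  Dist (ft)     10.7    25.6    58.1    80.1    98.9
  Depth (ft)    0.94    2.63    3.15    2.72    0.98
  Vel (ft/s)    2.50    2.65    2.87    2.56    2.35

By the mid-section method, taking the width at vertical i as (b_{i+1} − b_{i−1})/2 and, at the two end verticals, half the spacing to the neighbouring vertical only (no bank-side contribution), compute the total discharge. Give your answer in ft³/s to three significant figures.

593 ft³/s

w_1 = (25.6 − 10.7)/2 = 7.45 ft; q_1 = 2.50 × 0.94 × 7.45 = 17.51 ft³/s
w_2 = (58.1 − 10.7)/2 = 23.7 ft; q_2 = 2.65 × 2.63 × 23.7 = 165.2 ft³/s
w_3 = (80.1 − 25.6)/2 = 27.25 ft; q_3 = 2.87 × 3.15 × 27.25 = 246.4 ft³/s
w_4 = (98.9 − 58.1)/2 = 20.4 ft; q_4 = 2.56 × 2.72 × 20.4 = 142.0 ft³/s
w_5 = (98.9 − 80.1)/2 = 9.4 ft; q_5 = 2.35 × 0.98 × 9.4 = 21.65 ft³/s
Q = Σ qᵢ = 592.7 ft³/s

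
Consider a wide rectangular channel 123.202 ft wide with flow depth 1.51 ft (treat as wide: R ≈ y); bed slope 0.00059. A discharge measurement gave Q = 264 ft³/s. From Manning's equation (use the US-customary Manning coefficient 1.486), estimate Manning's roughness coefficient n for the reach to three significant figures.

0.0335

A = b·y = 123.202 × 1.51 = 186.0 ft²
Wide channel: R ≈ y = 1.51 ft
n = (1.486/Q)·A·R^(2/3)·S^(1/2) = (1.486/264) × 186.0 × 1.316 × 0.02429 = 0.03348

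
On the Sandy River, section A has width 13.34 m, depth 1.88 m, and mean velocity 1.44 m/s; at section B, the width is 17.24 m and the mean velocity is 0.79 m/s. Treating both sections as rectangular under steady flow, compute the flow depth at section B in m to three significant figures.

2.65 m

Q = A₁V₁ = (13.34×1.88) × 1.44 = 36.11 m³/s
d₂ = Q/(b₂ V₂) = 36.11/(17.24×0.79) = 2.652 m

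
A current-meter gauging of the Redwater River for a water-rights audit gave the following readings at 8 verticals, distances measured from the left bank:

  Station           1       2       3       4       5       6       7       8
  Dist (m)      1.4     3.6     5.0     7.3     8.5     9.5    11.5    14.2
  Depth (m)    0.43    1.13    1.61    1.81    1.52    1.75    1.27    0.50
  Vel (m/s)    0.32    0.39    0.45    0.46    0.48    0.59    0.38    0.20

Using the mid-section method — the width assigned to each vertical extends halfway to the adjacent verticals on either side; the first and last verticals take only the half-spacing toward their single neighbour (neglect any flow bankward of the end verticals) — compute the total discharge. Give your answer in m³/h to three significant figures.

w_1 = (3.6 − 1.4)/2 = 1.1 m; q_1 = 0.32 × 0.43 × 1.1 = 0.1514 m³/s
w_2 = (5.0 − 1.4)/2 = 1.8 m; q_2 = 0.39 × 1.13 × 1.8 = 0.7933 m³/s
w_3 = (7.3 − 3.6)/2 = 1.85 m; q_3 = 0.45 × 1.61 × 1.85 = 1.340 m³/s
w_4 = (8.5 − 5.0)/2 = 1.75 m; q_4 = 0.46 × 1.81 × 1.75 = 1.457 m³/s
w_5 = (9.5 − 7.3)/2 = 1.1 m; q_5 = 0.48 × 1.52 × 1.1 = 0.8026 m³/s
w_6 = (11.5 − 8.5)/2 = 1.5 m; q_6 = 0.59 × 1.75 × 1.5 = 1.549 m³/s
w_7 = (14.2 − 9.5)/2 = 2.35 m; q_7 = 0.38 × 1.27 × 2.35 = 1.134 m³/s
w_8 = (14.2 − 11.5)/2 = 1.35 m; q_8 = 0.20 × 0.50 × 1.35 = 0.1350 m³/s
Q = Σ qᵢ = 7.362 m³/s
= 7.362 × 3600 = 26500 m³/h

26500 m³/h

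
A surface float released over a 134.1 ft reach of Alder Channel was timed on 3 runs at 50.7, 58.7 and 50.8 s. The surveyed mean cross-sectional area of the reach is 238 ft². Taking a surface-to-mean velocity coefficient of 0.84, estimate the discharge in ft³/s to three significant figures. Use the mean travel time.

502 ft³/s

t̄ = (50.7 + 58.7 + 50.8) / 3 = 53.4 s
v_surface = L / t̄ = 134.1 / 53.4 = 2.511 ft/s
v_mean = 0.84 × 2.511 = 2.109 ft/s
Q = A × v_mean = 238 × 2.109 = 502.0 ft³/s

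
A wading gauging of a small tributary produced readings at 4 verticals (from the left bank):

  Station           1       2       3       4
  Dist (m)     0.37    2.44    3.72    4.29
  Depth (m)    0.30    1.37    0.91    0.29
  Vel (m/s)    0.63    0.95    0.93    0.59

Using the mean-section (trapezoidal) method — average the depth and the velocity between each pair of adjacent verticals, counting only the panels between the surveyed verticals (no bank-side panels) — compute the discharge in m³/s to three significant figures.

Panel 1-2: Δb = 2.07 m, d̄ = (0.30+1.37)/2 = 0.835, v̄ = (0.63+0.95)/2 = 0.79 → q = 2.07×0.835×0.79 = 1.365 m³/s
Panel 2-3: Δb = 1.28 m, d̄ = (1.37+0.91)/2 = 1.14, v̄ = (0.95+0.93)/2 = 0.94 → q = 1.28×1.14×0.94 = 1.372 m³/s
Panel 3-4: Δb = 0.57 m, d̄ = (0.91+0.29)/2 = 0.6, v̄ = (0.93+0.59)/2 = 0.76 → q = 0.57×0.6×0.76 = 0.2599 m³/s
Q = Σ q = 2.997 m³/s

3.00 m³/s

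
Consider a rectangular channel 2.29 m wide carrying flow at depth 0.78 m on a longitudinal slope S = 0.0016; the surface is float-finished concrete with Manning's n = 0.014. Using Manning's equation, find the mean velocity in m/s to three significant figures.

1.71 m/s

A = b·y = 2.29 × 0.78 = 1.786 m²
P = b + 2y = 2.29 + 2×0.78 = 3.850 m
R = A/P = 1.786/3.850 = 0.4639 m
Q = (1/n)·A·R^(2/3)·S^(1/2) = (1/0.014) × 1.786 × 0.4639^(2/3) × 0.0016^(1/2) = 3.058 m³/s
V = Q/A = 3.058/1.786 = 1.712 m/s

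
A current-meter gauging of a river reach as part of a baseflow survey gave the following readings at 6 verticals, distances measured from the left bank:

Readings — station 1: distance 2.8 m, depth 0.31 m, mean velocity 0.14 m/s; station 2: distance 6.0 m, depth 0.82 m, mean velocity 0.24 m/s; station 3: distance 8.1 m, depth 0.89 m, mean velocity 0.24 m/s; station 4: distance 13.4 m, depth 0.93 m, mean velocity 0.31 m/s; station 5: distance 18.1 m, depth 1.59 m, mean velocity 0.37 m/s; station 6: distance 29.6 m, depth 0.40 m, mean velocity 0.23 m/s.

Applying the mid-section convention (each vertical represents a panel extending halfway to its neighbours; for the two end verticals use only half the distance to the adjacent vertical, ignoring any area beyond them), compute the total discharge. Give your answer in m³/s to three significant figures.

8.12 m³/s

w_1 = (6.0 − 2.8)/2 = 1.6 m; q_1 = 0.14 × 0.31 × 1.6 = 0.06944 m³/s
w_2 = (8.1 − 2.8)/2 = 2.65 m; q_2 = 0.24 × 0.82 × 2.65 = 0.5215 m³/s
w_3 = (13.4 − 6.0)/2 = 3.7 m; q_3 = 0.24 × 0.89 × 3.7 = 0.7903 m³/s
w_4 = (18.1 − 8.1)/2 = 5 m; q_4 = 0.31 × 0.93 × 5 = 1.442 m³/s
w_5 = (29.6 − 13.4)/2 = 8.1 m; q_5 = 0.37 × 1.59 × 8.1 = 4.765 m³/s
w_6 = (29.6 − 18.1)/2 = 5.75 m; q_6 = 0.23 × 0.40 × 5.75 = 0.5290 m³/s
Q = Σ qᵢ = 8.117 m³/s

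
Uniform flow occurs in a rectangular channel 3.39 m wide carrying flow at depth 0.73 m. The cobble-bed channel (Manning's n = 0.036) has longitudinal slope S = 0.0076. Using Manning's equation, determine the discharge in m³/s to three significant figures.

A = b·y = 3.39 × 0.73 = 2.475 m²
P = b + 2y = 3.39 + 2×0.73 = 4.850 m
R = A/P = 2.475/4.850 = 0.5102 m
Q = (1/n)·A·R^(2/3)·S^(1/2) = (1/0.036) × 2.475 × 0.5102^(2/3) × 0.0076^(1/2) = 3.827 m³/s

3.83 m³/s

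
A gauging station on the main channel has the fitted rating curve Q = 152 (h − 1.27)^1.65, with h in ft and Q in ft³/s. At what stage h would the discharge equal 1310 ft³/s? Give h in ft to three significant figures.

4.96 ft

h − h₀ = (Q/C)^(1/b) = (1310/152)^(1/1.65) = 3.689 ft
h = 1.27 + 3.689 = 4.959 ft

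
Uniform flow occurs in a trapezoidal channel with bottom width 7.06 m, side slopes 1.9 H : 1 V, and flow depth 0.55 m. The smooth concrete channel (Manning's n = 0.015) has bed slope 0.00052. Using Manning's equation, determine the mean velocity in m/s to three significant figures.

A = (b + z·y)·y = (7.06 + 1.9×0.55)×0.55 = 4.458 m²
P = b + 2y√(1+z²) = 7.06 + 2×0.55×√(1+1.9²) = 9.422 m
R = A/P = 4.458/9.422 = 0.4731 m
Q = (1/n)·A·R^(2/3)·S^(1/2) = (1/0.015) × 4.458 × 0.4731^(2/3) × 0.00052^(1/2) = 4.115 m³/s
V = Q/A = 4.115/4.458 = 0.9231 m/s

0.923 m/s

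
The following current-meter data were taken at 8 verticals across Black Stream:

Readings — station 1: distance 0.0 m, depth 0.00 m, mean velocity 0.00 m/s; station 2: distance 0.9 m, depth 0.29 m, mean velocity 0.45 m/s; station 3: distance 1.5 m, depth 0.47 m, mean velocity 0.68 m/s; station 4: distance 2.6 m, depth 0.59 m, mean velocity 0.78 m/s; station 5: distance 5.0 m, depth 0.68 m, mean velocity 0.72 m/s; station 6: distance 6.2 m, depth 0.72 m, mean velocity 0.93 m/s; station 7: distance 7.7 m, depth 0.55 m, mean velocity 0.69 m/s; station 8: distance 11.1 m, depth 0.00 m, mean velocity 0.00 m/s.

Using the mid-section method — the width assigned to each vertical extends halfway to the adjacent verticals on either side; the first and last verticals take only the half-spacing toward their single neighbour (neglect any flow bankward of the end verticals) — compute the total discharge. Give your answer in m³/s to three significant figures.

3.89 m³/s

w_2 = (1.5 − 0.0)/2 = 0.75 m; q_2 = 0.45 × 0.29 × 0.75 = 0.09788 m³/s
w_3 = (2.6 − 0.9)/2 = 0.85 m; q_3 = 0.68 × 0.47 × 0.85 = 0.2717 m³/s
w_4 = (5.0 − 1.5)/2 = 1.75 m; q_4 = 0.78 × 0.59 × 1.75 = 0.8054 m³/s
w_5 = (6.2 − 2.6)/2 = 1.8 m; q_5 = 0.72 × 0.68 × 1.8 = 0.8813 m³/s
w_6 = (7.7 − 5.0)/2 = 1.35 m; q_6 = 0.93 × 0.72 × 1.35 = 0.9040 m³/s
w_7 = (11.1 − 6.2)/2 = 2.45 m; q_7 = 0.69 × 0.55 × 2.45 = 0.9298 m³/s
Stations 1, 8 contribute zero (depth or velocity is 0).
Q = Σ qᵢ = 3.890 m³/s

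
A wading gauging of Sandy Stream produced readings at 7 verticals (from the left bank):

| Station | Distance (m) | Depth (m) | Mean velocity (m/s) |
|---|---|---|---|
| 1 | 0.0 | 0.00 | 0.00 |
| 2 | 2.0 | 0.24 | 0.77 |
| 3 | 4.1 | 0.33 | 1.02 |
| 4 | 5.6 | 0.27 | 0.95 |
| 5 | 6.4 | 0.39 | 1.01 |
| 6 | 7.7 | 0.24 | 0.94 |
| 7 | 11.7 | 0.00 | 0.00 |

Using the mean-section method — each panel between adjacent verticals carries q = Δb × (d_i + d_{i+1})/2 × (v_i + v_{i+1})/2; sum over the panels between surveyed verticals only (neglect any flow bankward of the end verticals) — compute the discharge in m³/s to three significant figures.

1.95 m³/s

Panel 1-2: Δb = 2 m, d̄ = (0.00+0.24)/2 = 0.12, v̄ = (0.00+0.77)/2 = 0.385 → q = 2×0.12×0.385 = 0.09240 m³/s
Panel 2-3: Δb = 2.1 m, d̄ = (0.24+0.33)/2 = 0.285, v̄ = (0.77+1.02)/2 = 0.895 → q = 2.1×0.285×0.895 = 0.5357 m³/s
Panel 3-4: Δb = 1.5 m, d̄ = (0.33+0.27)/2 = 0.3, v̄ = (1.02+0.95)/2 = 0.985 → q = 1.5×0.3×0.985 = 0.4433 m³/s
Panel 4-5: Δb = 0.8 m, d̄ = (0.27+0.39)/2 = 0.33, v̄ = (0.95+1.01)/2 = 0.98 → q = 0.8×0.33×0.98 = 0.2587 m³/s
Panel 5-6: Δb = 1.3 m, d̄ = (0.39+0.24)/2 = 0.315, v̄ = (1.01+0.94)/2 = 0.975 → q = 1.3×0.315×0.975 = 0.3993 m³/s
Panel 6-7: Δb = 4 m, d̄ = (0.24+0.00)/2 = 0.12, v̄ = (0.94+0.00)/2 = 0.47 → q = 4×0.12×0.47 = 0.2256 m³/s
Q = Σ q = 1.955 m³/s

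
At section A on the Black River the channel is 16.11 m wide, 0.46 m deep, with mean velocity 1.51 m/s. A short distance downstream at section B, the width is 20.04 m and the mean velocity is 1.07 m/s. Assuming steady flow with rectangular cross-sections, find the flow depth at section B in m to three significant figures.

Q = A₁V₁ = (16.11×0.46) × 1.51 = 11.19 m³/s
d₂ = Q/(b₂ V₂) = 11.19/(20.04×1.07) = 0.5219 m

0.522 m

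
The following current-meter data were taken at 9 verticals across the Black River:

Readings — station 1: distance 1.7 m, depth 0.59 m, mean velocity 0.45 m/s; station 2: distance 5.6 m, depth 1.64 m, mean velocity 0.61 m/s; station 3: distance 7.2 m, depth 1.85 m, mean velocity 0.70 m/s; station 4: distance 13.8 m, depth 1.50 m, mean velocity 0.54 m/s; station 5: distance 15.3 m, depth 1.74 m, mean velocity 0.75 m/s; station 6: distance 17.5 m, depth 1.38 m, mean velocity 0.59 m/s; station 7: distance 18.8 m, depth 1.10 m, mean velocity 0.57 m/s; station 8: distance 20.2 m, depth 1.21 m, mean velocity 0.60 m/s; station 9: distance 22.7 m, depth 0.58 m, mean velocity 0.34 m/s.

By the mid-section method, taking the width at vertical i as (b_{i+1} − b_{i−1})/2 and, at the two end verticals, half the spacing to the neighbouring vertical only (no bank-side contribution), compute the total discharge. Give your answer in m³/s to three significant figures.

18.2 m³/s

w_1 = (5.6 − 1.7)/2 = 1.95 m; q_1 = 0.45 × 0.59 × 1.95 = 0.5177 m³/s
w_2 = (7.2 − 1.7)/2 = 2.75 m; q_2 = 0.61 × 1.64 × 2.75 = 2.751 m³/s
w_3 = (13.8 − 5.6)/2 = 4.1 m; q_3 = 0.70 × 1.85 × 4.1 = 5.310 m³/s
w_4 = (15.3 − 7.2)/2 = 4.05 m; q_4 = 0.54 × 1.50 × 4.05 = 3.281 m³/s
w_5 = (17.5 − 13.8)/2 = 1.85 m; q_5 = 0.75 × 1.74 × 1.85 = 2.414 m³/s
w_6 = (18.8 − 15.3)/2 = 1.75 m; q_6 = 0.59 × 1.38 × 1.75 = 1.425 m³/s
w_7 = (20.2 − 17.5)/2 = 1.35 m; q_7 = 0.57 × 1.10 × 1.35 = 0.8465 m³/s
w_8 = (22.7 − 18.8)/2 = 1.95 m; q_8 = 0.60 × 1.21 × 1.95 = 1.416 m³/s
w_9 = (22.7 − 20.2)/2 = 1.25 m; q_9 = 0.34 × 0.58 × 1.25 = 0.2465 m³/s
Q = Σ qᵢ = 18.21 m³/s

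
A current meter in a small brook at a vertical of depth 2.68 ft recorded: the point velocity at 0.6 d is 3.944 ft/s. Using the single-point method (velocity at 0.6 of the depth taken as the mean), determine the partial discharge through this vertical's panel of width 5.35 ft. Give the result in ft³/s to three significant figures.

56.5 ft³/s

v̄ = v₀.₆ = 3.944 ft/s
q = v̄ × d × w = 3.944 × 2.68 × 5.35 = 56.55 ft³/s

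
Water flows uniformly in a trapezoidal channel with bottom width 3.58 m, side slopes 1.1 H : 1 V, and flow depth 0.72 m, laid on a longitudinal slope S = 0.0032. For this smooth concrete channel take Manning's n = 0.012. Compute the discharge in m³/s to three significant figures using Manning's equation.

A = (b + z·y)·y = (3.58 + 1.1×0.72)×0.72 = 3.148 m²
P = b + 2y√(1+z²) = 3.58 + 2×0.72×√(1+1.1²) = 5.721 m
R = A/P = 3.148/5.721 = 0.5503 m
Q = (1/n)·A·R^(2/3)·S^(1/2) = (1/0.012) × 3.148 × 0.5503^(2/3) × 0.0032^(1/2) = 9.964 m³/s

9.96 m³/s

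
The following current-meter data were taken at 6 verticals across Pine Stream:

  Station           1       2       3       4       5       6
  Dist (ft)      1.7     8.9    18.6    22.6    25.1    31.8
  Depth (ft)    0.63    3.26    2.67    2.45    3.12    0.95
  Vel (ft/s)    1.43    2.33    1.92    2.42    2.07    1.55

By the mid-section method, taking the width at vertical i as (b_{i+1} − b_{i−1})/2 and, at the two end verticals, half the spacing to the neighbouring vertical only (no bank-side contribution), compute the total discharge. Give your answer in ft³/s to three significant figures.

156 ft³/s

w_1 = (8.9 − 1.7)/2 = 3.6 ft; q_1 = 1.43 × 0.63 × 3.6 = 3.243 ft³/s
w_2 = (18.6 − 1.7)/2 = 8.45 ft; q_2 = 2.33 × 3.26 × 8.45 = 64.18 ft³/s
w_3 = (22.6 − 8.9)/2 = 6.85 ft; q_3 = 1.92 × 2.67 × 6.85 = 35.12 ft³/s
w_4 = (25.1 − 18.6)/2 = 3.25 ft; q_4 = 2.42 × 2.45 × 3.25 = 19.27 ft³/s
w_5 = (31.8 − 22.6)/2 = 4.6 ft; q_5 = 2.07 × 3.12 × 4.6 = 29.71 ft³/s
w_6 = (31.8 − 25.1)/2 = 3.35 ft; q_6 = 1.55 × 0.95 × 3.35 = 4.933 ft³/s
Q = Σ qᵢ = 156.5 ft³/s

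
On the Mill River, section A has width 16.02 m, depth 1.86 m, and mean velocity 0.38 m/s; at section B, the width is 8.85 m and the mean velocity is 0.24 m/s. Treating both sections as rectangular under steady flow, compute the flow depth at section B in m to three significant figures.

5.33 m

Q = A₁V₁ = (16.02×1.86) × 0.38 = 11.32 m³/s
d₂ = Q/(b₂ V₂) = 11.32/(8.85×0.24) = 5.331 m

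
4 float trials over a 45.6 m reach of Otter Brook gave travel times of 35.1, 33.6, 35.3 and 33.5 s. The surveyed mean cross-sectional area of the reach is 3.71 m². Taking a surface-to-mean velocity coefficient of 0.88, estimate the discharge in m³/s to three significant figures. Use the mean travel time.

4.33 m³/s

t̄ = (35.1 + 33.6 + 35.3 + 33.5) / 4 = 34.375 s
v_surface = L / t̄ = 45.6 / 34.375 = 1.327 m/s
v_mean = 0.88 × 1.327 = 1.167 m/s
Q = A × v_mean = 3.71 × 1.167 = 4.331 m³/s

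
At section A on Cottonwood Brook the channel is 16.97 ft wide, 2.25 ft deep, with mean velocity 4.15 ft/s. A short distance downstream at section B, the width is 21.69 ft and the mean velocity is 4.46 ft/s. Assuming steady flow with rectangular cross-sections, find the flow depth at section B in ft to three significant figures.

1.64 ft

Q = A₁V₁ = (16.97×2.25) × 4.15 = 158.5 ft³/s
d₂ = Q/(b₂ V₂) = 158.5/(21.69×4.46) = 1.638 ft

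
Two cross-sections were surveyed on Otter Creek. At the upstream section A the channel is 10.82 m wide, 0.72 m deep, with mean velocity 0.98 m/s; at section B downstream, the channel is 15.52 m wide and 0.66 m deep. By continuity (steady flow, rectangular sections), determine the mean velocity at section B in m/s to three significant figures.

Q = A₁V₁ = (10.82×0.72) × 0.98 = 7.635 m³/s
A₂ = 15.52 × 0.66 = 10.24 m²
V₂ = Q/A₂ = 7.635/10.24 = 0.7453 m/s

0.745 m/s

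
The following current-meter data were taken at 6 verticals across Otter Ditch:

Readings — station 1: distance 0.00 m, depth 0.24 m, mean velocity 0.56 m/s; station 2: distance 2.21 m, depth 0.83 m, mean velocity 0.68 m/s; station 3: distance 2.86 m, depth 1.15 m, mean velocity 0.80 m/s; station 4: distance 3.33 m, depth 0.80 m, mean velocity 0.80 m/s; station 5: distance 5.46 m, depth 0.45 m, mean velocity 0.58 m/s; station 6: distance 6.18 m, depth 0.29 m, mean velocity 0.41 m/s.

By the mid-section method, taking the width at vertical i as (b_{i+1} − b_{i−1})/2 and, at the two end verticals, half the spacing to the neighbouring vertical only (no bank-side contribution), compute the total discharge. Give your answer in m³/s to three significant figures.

w_1 = (2.21 − 0.00)/2 = 1.105 m; q_1 = 0.56 × 0.24 × 1.105 = 0.1485 m³/s
w_2 = (2.86 − 0.00)/2 = 1.43 m; q_2 = 0.68 × 0.83 × 1.43 = 0.8071 m³/s
w_3 = (3.33 − 2.21)/2 = 0.56 m; q_3 = 0.80 × 1.15 × 0.56 = 0.5152 m³/s
w_4 = (5.46 − 2.86)/2 = 1.3 m; q_4 = 0.80 × 0.80 × 1.3 = 0.8320 m³/s
w_5 = (6.18 − 3.33)/2 = 1.425 m; q_5 = 0.58 × 0.45 × 1.425 = 0.3719 m³/s
w_6 = (6.18 − 5.46)/2 = 0.36 m; q_6 = 0.41 × 0.29 × 0.36 = 0.04280 m³/s
Q = Σ qᵢ = 2.718 m³/s

2.72 m³/s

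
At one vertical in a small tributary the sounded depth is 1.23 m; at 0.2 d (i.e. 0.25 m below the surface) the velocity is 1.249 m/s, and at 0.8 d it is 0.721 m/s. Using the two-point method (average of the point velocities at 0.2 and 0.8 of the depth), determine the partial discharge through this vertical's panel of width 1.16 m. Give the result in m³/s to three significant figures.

1.41 m³/s

v̄ = (1.249 + 0.721) / 2 = 0.9850 m/s
q = v̄ × d × w = 0.9850 × 1.23 × 1.16 = 1.405 m³/s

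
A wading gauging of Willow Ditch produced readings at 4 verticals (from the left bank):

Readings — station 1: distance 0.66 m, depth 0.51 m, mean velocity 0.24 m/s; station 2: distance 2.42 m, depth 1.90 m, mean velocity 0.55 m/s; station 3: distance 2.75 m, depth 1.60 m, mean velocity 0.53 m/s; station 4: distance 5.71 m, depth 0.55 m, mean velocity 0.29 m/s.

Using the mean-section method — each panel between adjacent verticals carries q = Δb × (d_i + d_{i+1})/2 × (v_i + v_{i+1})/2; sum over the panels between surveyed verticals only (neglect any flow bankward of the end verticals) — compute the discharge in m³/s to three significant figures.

Panel 1-2: Δb = 1.76 m, d̄ = (0.51+1.90)/2 = 1.205, v̄ = (0.24+0.55)/2 = 0.395 → q = 1.76×1.205×0.395 = 0.8377 m³/s
Panel 2-3: Δb = 0.33 m, d̄ = (1.90+1.60)/2 = 1.75, v̄ = (0.55+0.53)/2 = 0.54 → q = 0.33×1.75×0.54 = 0.3119 m³/s
Panel 3-4: Δb = 2.96 m, d̄ = (1.60+0.55)/2 = 1.075, v̄ = (0.53+0.29)/2 = 0.41 → q = 2.96×1.075×0.41 = 1.305 m³/s
Q = Σ q = 2.454 m³/s

2.45 m³/s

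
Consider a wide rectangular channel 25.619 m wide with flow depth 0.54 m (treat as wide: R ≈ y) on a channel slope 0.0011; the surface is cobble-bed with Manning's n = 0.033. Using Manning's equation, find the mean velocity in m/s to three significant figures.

0.666 m/s

A = b·y = 25.619 × 0.54 = 13.83 m²
Wide channel: R ≈ y = 0.54 m
Q = (1/n)·A·R^(2/3)·S^(1/2) = (1/0.033) × 13.83 × 0.5400^(2/3) × 0.0011^(1/2) = 9.220 m³/s
V = Q/A = 9.220/13.83 = 0.6665 m/s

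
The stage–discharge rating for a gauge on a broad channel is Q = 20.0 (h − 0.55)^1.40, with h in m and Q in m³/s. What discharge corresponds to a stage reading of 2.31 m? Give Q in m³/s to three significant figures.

Q = 20.0 × (2.31 − 0.55)^1.40 = 20.0 × 1.76^1.40 = 44.13 m³/s

44.1 m³/s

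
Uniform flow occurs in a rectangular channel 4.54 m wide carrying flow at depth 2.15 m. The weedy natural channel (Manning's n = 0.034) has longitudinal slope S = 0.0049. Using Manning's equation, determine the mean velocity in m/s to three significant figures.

2.20 m/s

A = b·y = 4.54 × 2.15 = 9.761 m²
P = b + 2y = 4.54 + 2×2.15 = 8.840 m
R = A/P = 9.761/8.840 = 1.104 m
Q = (1/n)·A·R^(2/3)·S^(1/2) = (1/0.034) × 9.761 × 1.104^(2/3) × 0.0049^(1/2) = 21.47 m³/s
V = Q/A = 21.47/9.761 = 2.199 m/s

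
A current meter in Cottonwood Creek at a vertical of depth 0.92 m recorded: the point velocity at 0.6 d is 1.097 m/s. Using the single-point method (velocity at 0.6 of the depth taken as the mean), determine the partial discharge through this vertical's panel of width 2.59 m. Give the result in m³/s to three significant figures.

2.61 m³/s

v̄ = v₀.₆ = 1.097 m/s
q = v̄ × d × w = 1.097 × 0.92 × 2.59 = 2.614 m³/s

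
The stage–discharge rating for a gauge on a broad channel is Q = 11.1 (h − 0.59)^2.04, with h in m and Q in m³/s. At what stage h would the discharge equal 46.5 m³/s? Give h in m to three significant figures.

h − h₀ = (Q/C)^(1/b) = (46.5/11.1)^(1/2.04) = 2.018 m
h = 0.59 + 2.018 = 2.608 m

2.61 m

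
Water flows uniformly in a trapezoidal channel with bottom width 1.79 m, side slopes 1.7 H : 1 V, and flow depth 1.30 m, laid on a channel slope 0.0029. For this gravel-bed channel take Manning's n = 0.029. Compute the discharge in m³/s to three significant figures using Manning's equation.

7.98 m³/s

A = (b + z·y)·y = (1.79 + 1.7×1.30)×1.30 = 5.200 m²
P = b + 2y√(1+z²) = 1.79 + 2×1.30×√(1+1.7²) = 6.918 m
R = A/P = 5.200/6.918 = 0.7517 m
Q = (1/n)·A·R^(2/3)·S^(1/2) = (1/0.029) × 5.200 × 0.7517^(2/3) × 0.0029^(1/2) = 7.983 m³/s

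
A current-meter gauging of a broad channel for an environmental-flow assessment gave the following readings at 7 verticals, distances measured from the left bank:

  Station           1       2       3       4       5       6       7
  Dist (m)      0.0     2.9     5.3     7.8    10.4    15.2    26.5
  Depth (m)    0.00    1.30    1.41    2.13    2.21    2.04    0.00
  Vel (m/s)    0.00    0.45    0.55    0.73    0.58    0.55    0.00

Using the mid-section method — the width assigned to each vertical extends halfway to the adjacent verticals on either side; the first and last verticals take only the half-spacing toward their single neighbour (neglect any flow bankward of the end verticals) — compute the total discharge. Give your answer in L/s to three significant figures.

21200 L/s

w_2 = (5.3 − 0.0)/2 = 2.65 m; q_2 = 0.45 × 1.30 × 2.65 = 1.550 m³/s
w_3 = (7.8 − 2.9)/2 = 2.45 m; q_3 = 0.55 × 1.41 × 2.45 = 1.900 m³/s
w_4 = (10.4 − 5.3)/2 = 2.55 m; q_4 = 0.73 × 2.13 × 2.55 = 3.965 m³/s
w_5 = (15.2 − 7.8)/2 = 3.7 m; q_5 = 0.58 × 2.21 × 3.7 = 4.743 m³/s
w_6 = (26.5 − 10.4)/2 = 8.05 m; q_6 = 0.55 × 2.04 × 8.05 = 9.032 m³/s
Stations 1, 7 contribute zero (depth or velocity is 0).
Q = Σ qᵢ = 21.19 m³/s
= 21.19 × 1000 = 21190 L/s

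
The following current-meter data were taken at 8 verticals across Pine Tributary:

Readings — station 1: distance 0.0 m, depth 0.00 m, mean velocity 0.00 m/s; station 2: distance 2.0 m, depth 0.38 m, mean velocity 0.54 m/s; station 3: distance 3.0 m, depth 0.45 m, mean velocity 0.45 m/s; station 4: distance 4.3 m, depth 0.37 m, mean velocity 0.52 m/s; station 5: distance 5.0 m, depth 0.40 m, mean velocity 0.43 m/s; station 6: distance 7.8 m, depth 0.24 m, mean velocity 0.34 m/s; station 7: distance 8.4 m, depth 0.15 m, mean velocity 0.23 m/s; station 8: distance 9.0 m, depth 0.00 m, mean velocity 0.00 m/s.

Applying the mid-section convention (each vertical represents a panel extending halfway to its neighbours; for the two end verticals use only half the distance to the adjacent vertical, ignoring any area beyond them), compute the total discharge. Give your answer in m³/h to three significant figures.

w_2 = (3.0 − 0.0)/2 = 1.5 m; q_2 = 0.54 × 0.38 × 1.5 = 0.3078 m³/s
w_3 = (4.3 − 2.0)/2 = 1.15 m; q_3 = 0.45 × 0.45 × 1.15 = 0.2329 m³/s
w_4 = (5.0 − 3.0)/2 = 1 m; q_4 = 0.52 × 0.37 × 1 = 0.1924 m³/s
w_5 = (7.8 − 4.3)/2 = 1.75 m; q_5 = 0.43 × 0.40 × 1.75 = 0.3010 m³/s
w_6 = (8.4 − 5.0)/2 = 1.7 m; q_6 = 0.34 × 0.24 × 1.7 = 0.1387 m³/s
w_7 = (9.0 − 7.8)/2 = 0.6 m; q_7 = 0.23 × 0.15 × 0.6 = 0.02070 m³/s
Stations 1, 8 contribute zero (depth or velocity is 0).
Q = Σ qᵢ = 1.193 m³/s
= 1.193 × 3600 = 4297 m³/h

4300 m³/h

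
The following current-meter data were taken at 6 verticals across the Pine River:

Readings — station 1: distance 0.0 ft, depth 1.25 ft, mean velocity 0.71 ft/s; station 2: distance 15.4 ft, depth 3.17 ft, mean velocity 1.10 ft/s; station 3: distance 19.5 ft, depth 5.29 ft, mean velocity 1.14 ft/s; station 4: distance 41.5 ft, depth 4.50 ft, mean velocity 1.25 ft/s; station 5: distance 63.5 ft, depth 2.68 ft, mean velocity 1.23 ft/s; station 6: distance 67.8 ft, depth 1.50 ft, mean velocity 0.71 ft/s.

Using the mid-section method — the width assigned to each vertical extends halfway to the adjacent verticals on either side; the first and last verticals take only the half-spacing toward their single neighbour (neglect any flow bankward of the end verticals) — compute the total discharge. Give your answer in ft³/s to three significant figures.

w_1 = (15.4 − 0.0)/2 = 7.7 ft; q_1 = 0.71 × 1.25 × 7.7 = 6.834 ft³/s
w_2 = (19.5 − 0.0)/2 = 9.75 ft; q_2 = 1.10 × 3.17 × 9.75 = 34.00 ft³/s
w_3 = (41.5 − 15.4)/2 = 13.05 ft; q_3 = 1.14 × 5.29 × 13.05 = 78.70 ft³/s
w_4 = (63.5 − 19.5)/2 = 22 ft; q_4 = 1.25 × 4.50 × 22 = 123.8 ft³/s
w_5 = (67.8 − 41.5)/2 = 13.15 ft; q_5 = 1.23 × 2.68 × 13.15 = 43.35 ft³/s
w_6 = (67.8 − 63.5)/2 = 2.15 ft; q_6 = 0.71 × 1.50 × 2.15 = 2.290 ft³/s
Q = Σ qᵢ = 288.9 ft³/s

289 ft³/s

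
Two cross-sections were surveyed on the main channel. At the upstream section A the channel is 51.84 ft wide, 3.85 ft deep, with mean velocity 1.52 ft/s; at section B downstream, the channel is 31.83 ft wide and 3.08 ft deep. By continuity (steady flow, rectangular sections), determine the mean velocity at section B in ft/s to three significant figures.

3.09 ft/s

Q = A₁V₁ = (51.84×3.85) × 1.52 = 303.4 ft³/s
A₂ = 31.83 × 3.08 = 98.04 ft²
V₂ = Q/A₂ = 303.4/98.04 = 3.094 ft/s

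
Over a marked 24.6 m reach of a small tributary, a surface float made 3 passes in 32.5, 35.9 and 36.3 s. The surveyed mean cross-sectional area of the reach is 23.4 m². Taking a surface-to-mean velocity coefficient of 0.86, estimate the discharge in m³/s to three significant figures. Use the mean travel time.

14.2 m³/s

t̄ = (32.5 + 35.9 + 36.3) / 3 = 34.9 s
v_surface = L / t̄ = 24.6 / 34.9 = 0.7049 m/s
v_mean = 0.86 × 0.7049 = 0.6062 m/s
Q = A × v_mean = 23.4 × 0.6062 = 14.18 m³/s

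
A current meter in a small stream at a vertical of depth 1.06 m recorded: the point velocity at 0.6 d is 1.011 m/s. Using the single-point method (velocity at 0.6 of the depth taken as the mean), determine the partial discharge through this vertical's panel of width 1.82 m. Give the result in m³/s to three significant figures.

v̄ = v₀.₆ = 1.011 m/s
q = v̄ × d × w = 1.011 × 1.06 × 1.82 = 1.950 m³/s

1.95 m³/s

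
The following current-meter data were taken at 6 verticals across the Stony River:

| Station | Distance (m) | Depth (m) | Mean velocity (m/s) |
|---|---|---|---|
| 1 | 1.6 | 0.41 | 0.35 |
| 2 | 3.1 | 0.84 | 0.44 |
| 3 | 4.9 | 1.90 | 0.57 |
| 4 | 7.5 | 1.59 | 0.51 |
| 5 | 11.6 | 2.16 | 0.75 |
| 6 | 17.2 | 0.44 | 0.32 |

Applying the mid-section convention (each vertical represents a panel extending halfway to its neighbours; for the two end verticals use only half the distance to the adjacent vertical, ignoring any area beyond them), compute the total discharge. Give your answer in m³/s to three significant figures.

w_1 = (3.1 − 1.6)/2 = 0.75 m; q_1 = 0.35 × 0.41 × 0.75 = 0.1076 m³/s
w_2 = (4.9 − 1.6)/2 = 1.65 m; q_2 = 0.44 × 0.84 × 1.65 = 0.6098 m³/s
w_3 = (7.5 − 3.1)/2 = 2.2 m; q_3 = 0.57 × 1.90 × 2.2 = 2.383 m³/s
w_4 = (11.6 − 4.9)/2 = 3.35 m; q_4 = 0.51 × 1.59 × 3.35 = 2.717 m³/s
w_5 = (17.2 − 7.5)/2 = 4.85 m; q_5 = 0.75 × 2.16 × 4.85 = 7.857 m³/s
w_6 = (17.2 − 11.6)/2 = 2.8 m; q_6 = 0.32 × 0.44 × 2.8 = 0.3942 m³/s
Q = Σ qᵢ = 14.07 m³/s

14.1 m³/s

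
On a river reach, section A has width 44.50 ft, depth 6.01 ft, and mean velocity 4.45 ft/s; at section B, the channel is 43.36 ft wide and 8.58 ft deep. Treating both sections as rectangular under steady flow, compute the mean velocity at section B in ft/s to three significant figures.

Q = A₁V₁ = (44.50×6.01) × 4.45 = 1190 ft³/s
A₂ = 43.36 × 8.58 = 372.0 ft²
V₂ = Q/A₂ = 1190/372.0 = 3.199 ft/s

3.20 ft/s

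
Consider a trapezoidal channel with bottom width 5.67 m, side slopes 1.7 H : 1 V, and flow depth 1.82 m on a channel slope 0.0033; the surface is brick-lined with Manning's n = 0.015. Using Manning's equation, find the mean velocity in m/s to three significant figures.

4.42 m/s

A = (b + z·y)·y = (5.67 + 1.7×1.82)×1.82 = 15.95 m²
P = b + 2y√(1+z²) = 5.67 + 2×1.82×√(1+1.7²) = 12.85 m
R = A/P = 15.95/12.85 = 1.241 m
Q = (1/n)·A·R^(2/3)·S^(1/2) = (1/0.015) × 15.95 × 1.241^(2/3) × 0.0033^(1/2) = 70.56 m³/s
V = Q/A = 70.56/15.95 = 4.423 m/s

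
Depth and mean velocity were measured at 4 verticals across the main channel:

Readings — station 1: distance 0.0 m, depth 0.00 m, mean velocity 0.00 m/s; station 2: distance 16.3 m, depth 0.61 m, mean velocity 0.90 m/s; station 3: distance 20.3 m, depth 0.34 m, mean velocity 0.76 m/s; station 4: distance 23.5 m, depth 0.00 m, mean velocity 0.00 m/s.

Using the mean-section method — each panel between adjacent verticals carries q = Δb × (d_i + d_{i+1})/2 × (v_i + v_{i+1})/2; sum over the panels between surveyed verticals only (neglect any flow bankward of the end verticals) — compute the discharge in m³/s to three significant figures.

4.02 m³/s

Panel 1-2: Δb = 16.3 m, d̄ = (0.00+0.61)/2 = 0.305, v̄ = (0.00+0.90)/2 = 0.45 → q = 16.3×0.305×0.45 = 2.237 m³/s
Panel 2-3: Δb = 4 m, d̄ = (0.61+0.34)/2 = 0.475, v̄ = (0.90+0.76)/2 = 0.83 → q = 4×0.475×0.83 = 1.577 m³/s
Panel 3-4: Δb = 3.2 m, d̄ = (0.34+0.00)/2 = 0.17, v̄ = (0.76+0.00)/2 = 0.38 → q = 3.2×0.17×0.38 = 0.2067 m³/s
Q = Σ q = 4.021 m³/s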